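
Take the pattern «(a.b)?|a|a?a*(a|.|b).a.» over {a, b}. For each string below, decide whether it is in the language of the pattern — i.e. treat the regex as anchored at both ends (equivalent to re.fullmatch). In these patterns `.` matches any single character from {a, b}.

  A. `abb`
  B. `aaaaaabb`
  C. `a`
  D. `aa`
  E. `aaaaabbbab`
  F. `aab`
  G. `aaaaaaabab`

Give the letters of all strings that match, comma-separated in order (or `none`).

A → match
B → no match
C → match
D → no match
E → no match
F → match
G → match

A, C, F, G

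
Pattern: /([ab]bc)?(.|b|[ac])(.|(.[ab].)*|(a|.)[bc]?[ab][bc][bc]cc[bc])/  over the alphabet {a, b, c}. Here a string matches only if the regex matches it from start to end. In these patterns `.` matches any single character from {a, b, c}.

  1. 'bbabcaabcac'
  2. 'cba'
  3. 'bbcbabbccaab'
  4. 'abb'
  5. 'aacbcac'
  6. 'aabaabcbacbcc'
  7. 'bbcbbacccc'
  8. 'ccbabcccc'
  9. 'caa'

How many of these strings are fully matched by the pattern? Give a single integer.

1

1. 'bbabcaabcac' → no match
2. 'cba' → no match
3. 'bbcbabbccaab' → no match
4. 'abb' → no match
5. 'aacbcac' → no match
6 → no match
7. 'bbcbbacccc' → no match
8. 'ccbabcccc' → match
9. 'caa' → no match
Total matched: 1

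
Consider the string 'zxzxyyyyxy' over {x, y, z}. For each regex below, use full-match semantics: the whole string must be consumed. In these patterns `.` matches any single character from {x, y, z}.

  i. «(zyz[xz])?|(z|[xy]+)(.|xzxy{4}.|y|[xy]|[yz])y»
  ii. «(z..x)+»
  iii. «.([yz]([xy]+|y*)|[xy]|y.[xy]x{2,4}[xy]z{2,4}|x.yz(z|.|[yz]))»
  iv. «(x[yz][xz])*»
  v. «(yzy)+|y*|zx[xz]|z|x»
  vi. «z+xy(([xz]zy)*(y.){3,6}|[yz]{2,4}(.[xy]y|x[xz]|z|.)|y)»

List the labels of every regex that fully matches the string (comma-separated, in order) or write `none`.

i → match
ii → no match — must end with 'x'
iii → no match
iv → no match
v → no match
vi → no match

i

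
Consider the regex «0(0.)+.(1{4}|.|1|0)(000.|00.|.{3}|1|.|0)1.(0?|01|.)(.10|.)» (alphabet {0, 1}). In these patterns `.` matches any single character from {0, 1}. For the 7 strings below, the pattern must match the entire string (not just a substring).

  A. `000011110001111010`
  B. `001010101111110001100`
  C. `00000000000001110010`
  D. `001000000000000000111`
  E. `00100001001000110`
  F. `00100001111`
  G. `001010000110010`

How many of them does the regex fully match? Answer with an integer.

A → match
B → match
C → match
D → match
E → no match
F → match
G → match
Total matched: 6

6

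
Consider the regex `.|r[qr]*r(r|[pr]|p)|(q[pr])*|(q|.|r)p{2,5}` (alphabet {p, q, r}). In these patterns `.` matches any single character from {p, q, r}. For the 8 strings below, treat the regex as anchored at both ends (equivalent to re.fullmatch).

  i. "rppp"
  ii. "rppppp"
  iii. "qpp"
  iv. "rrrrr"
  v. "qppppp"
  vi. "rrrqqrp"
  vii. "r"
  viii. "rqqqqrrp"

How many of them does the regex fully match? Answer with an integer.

8

i → match
ii → match
iii → match
iv → match
v → match
vi → match
vii → match
viii → match
Total matched: 8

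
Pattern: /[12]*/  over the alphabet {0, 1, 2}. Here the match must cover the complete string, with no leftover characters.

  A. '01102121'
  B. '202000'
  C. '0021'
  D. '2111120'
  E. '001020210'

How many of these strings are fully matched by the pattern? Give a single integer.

0

A → no match
B → no match
C → no match
D → no match
E → no match
Total matched: 0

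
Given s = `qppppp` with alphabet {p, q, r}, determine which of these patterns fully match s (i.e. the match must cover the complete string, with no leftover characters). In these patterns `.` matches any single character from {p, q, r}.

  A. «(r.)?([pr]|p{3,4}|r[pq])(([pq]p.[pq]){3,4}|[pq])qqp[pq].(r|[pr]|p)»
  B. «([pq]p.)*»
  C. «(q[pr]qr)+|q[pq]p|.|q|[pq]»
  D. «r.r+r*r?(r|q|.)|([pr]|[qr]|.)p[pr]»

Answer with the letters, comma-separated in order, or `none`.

A → no match
B → match
C → no match
D → no match

B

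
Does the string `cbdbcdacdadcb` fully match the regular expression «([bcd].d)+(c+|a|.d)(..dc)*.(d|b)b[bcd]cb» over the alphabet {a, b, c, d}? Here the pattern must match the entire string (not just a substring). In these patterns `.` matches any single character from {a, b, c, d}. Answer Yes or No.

No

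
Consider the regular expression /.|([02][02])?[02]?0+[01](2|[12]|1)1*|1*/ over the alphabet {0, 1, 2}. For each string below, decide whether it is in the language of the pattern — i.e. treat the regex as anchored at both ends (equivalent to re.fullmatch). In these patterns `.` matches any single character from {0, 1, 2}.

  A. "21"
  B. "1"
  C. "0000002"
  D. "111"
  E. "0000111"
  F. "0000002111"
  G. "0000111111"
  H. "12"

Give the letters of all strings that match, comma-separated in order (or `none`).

A → no match
B → match
C → match
D → match
E → match
F → match
G → match
H → no match

B, C, D, E, F, G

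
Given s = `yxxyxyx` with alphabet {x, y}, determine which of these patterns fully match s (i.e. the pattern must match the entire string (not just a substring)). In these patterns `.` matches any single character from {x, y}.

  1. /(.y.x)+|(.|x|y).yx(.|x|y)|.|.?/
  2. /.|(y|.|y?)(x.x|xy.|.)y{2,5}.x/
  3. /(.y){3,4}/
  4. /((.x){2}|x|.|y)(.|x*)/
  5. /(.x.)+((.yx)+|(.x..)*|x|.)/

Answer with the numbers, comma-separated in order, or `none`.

5

1 → no match
2 → no match
3 → no match — must end with `y`
4 → no match
5 → match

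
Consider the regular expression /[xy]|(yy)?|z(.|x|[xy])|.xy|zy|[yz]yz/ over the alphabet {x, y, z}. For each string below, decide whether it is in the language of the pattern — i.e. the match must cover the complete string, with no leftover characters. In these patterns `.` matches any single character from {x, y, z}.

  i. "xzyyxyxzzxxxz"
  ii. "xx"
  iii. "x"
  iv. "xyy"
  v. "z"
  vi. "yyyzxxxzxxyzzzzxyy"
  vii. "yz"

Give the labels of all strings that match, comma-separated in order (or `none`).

iii

i → no match
ii. "xx" → no match
iii. "x" → match
iv. "xyy" → no match
v. "z" → no match
vi → no match
vii. "yz" → no match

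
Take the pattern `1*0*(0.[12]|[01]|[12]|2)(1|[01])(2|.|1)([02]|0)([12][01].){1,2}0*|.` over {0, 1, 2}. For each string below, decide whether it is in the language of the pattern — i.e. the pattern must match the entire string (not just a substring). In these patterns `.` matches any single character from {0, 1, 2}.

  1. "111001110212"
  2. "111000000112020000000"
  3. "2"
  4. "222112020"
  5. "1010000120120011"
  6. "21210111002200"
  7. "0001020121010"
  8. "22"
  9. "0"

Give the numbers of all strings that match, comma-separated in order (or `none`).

1, 2, 3, 9

1 → match
2 → match
3 → match
4 → no match
5 → no match
6 → no match
7 → no match
8 → no match
9 → match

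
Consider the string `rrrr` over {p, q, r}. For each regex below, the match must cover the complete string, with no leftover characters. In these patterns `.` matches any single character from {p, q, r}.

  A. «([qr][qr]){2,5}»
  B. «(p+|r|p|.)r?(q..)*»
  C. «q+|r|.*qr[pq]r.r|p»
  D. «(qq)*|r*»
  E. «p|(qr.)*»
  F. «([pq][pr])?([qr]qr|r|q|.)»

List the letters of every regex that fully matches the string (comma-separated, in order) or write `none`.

A, D

A → match
B → no match
C → no match
D → match
E → no match
F → no match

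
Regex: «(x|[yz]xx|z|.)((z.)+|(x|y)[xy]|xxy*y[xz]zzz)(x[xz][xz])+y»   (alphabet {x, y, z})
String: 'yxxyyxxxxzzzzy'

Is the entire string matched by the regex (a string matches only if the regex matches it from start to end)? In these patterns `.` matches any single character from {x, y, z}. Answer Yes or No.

No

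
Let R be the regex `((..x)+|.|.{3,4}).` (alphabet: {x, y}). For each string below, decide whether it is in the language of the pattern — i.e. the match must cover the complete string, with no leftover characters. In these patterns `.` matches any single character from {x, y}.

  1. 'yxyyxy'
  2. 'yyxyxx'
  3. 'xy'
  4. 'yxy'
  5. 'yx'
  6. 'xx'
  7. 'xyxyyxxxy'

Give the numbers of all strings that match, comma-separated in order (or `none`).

3, 5, 6

1 → no match
2 → no match
3 → match
4 → no match
5 → match
6 → match
7 → no match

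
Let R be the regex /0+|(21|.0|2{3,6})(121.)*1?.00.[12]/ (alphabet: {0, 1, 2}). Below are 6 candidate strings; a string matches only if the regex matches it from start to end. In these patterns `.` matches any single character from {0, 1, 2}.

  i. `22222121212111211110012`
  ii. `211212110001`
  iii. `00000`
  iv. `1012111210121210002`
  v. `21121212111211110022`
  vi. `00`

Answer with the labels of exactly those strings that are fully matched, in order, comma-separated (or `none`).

i, ii, iii, iv, v, vi

i → match
ii → match
iii → match
iv → match
v → match
vi → match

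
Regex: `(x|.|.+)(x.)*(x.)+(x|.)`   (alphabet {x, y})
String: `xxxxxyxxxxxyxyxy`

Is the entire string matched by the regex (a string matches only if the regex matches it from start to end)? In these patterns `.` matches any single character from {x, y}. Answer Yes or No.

No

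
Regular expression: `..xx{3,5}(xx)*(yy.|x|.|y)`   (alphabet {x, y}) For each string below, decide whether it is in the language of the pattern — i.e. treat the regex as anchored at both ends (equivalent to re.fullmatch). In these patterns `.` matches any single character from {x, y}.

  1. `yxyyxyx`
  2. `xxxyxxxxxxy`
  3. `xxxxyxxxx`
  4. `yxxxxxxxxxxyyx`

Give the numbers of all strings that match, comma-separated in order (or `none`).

1 → no match
2 → no match
3 → no match
4 → match

4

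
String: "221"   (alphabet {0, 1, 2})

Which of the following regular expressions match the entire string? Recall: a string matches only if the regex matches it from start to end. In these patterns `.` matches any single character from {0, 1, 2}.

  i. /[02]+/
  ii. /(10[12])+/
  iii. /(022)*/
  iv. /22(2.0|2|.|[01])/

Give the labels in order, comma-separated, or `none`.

i → no match
ii → no match — must start with "10"
iii → no match
iv → match

iv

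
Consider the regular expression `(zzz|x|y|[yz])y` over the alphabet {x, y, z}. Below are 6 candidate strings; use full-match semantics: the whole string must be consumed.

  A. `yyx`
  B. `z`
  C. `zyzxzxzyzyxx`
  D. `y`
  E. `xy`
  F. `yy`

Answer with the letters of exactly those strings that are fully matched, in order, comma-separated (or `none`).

A → no match — must end with `y`
B → no match — must end with `y`
C → no match — must end with `y`
D → no match
E → match
F → match

E, F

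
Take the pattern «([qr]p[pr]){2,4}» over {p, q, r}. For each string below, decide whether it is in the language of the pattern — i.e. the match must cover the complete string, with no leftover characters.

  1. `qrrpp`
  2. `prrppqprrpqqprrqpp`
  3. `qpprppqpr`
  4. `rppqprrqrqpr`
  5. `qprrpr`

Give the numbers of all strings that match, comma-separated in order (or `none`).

3, 5

1 → no match
2 → no match
3 → match
4 → no match
5 → match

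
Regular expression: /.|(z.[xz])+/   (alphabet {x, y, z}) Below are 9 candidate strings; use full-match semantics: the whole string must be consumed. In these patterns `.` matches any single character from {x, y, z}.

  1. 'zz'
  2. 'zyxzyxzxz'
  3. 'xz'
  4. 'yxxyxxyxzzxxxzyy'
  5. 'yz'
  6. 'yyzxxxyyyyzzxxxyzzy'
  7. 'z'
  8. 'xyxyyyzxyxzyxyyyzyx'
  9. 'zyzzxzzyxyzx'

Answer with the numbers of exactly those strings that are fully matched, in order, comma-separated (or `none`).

1 → no match
2 → match
3 → no match
4 → no match
5 → no match
6 → no match
7 → match
8 → no match
9 → no match

2, 7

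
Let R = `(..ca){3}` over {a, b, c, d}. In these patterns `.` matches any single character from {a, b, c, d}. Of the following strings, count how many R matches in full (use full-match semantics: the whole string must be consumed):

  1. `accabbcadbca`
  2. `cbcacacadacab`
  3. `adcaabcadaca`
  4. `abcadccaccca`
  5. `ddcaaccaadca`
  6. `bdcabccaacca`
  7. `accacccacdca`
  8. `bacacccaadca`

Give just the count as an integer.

1 → match
2 → no match — must end with `ca`
3 → match
4 → match
5 → match
6 → match
7 → match
8 → match
Total matched: 7

7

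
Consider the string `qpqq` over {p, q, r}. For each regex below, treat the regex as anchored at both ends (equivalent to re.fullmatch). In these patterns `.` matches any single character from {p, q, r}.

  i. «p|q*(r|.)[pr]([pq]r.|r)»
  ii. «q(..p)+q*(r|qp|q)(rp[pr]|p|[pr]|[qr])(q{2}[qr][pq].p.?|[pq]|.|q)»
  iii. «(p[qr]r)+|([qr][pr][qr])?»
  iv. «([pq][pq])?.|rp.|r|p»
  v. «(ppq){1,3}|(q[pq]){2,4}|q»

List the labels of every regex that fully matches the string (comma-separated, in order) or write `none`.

i → no match
ii → no match
iii → no match
iv → no match
v → match

v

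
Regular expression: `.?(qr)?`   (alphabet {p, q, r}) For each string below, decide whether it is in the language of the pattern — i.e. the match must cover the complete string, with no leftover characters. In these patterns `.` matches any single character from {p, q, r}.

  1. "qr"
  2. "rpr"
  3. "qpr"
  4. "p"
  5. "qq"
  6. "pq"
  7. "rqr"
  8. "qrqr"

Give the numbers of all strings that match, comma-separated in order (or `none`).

1, 4, 7

1. "qr" → match
2. "rpr" → no match
3. "qpr" → no match
4. "p" → match
5. "qq" → no match
6. "pq" → no match
7. "rqr" → match
8. "qrqr" → no match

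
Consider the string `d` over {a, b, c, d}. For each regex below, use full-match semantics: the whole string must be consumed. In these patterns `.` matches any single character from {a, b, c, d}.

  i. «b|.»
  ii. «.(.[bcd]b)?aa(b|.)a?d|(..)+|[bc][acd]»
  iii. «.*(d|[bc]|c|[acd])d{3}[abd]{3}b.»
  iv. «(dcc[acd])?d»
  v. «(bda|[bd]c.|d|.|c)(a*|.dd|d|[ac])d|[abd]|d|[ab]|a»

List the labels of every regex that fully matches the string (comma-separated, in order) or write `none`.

i → match
ii → no match
iii → no match
iv → match
v → match

i, iv, v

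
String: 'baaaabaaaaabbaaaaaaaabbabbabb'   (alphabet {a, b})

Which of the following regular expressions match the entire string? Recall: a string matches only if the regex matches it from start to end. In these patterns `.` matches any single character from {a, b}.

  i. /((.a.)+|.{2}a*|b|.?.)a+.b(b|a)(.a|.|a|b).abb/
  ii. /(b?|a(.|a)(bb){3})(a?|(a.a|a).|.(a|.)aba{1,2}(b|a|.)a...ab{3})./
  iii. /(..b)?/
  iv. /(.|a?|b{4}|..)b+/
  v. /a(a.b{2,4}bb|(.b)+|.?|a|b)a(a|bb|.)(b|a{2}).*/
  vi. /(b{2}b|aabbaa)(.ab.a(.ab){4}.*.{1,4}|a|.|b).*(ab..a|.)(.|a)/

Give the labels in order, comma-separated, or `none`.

i → match
ii → no match
iii → no match
iv → no match
v → no match — must start with 'a'
vi → no match

i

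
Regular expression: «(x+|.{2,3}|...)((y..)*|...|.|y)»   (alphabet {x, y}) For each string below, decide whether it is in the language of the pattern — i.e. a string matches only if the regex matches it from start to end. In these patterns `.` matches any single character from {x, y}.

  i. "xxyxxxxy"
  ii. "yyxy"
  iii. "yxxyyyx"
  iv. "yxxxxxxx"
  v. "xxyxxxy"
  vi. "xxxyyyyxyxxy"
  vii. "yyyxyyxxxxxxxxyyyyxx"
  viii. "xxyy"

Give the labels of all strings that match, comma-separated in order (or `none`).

i → no match
ii → match
iii → no match
iv → no match
v → no match
vi → no match
vii → no match
viii → match

ii, viii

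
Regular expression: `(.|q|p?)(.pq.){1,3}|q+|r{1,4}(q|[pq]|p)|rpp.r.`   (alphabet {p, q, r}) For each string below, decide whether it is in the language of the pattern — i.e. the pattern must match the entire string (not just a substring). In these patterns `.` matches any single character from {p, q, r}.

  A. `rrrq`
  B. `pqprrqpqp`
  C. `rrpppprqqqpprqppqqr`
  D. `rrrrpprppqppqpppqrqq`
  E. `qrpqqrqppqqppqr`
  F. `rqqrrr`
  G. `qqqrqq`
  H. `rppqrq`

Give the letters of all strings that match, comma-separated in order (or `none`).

A. `rrrq` → match
B. `pqprrqpqp` → no match
C → no match
D → no match
E → no match
F. `rqqrrr` → no match
G. `qqqrqq` → no match
H. `rppqrq` → match

A, H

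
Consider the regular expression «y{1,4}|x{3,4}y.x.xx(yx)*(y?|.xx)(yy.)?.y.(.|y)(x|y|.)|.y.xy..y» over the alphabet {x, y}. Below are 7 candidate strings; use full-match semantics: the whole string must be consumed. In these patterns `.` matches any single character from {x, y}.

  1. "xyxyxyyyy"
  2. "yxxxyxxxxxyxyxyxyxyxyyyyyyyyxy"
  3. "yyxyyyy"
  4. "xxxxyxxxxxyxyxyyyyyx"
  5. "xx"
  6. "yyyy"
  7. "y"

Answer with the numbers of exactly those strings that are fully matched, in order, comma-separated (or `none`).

1. "xyxyxyyyy" → no match
2 → no match
3. "yyxyyyy" → no match
4 → match
5. "xx" → no match
6. "yyyy" → match
7. "y" → match

4, 6, 7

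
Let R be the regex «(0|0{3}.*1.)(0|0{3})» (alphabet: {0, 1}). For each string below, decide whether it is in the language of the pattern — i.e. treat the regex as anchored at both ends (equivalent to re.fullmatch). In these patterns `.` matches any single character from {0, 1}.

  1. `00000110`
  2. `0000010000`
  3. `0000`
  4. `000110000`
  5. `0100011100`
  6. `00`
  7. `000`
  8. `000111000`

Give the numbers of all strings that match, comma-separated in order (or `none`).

1 → match
2 → match
3 → match
4 → match
5 → no match
6 → match
7 → no match
8 → match

1, 2, 3, 4, 6, 8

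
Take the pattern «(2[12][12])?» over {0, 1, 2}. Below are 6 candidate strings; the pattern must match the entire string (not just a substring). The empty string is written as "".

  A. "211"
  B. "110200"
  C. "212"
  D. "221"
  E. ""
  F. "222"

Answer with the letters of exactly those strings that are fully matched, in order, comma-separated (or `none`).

A → match
B → no match
C → match
D → match
E → match
F → match

A, C, D, E, F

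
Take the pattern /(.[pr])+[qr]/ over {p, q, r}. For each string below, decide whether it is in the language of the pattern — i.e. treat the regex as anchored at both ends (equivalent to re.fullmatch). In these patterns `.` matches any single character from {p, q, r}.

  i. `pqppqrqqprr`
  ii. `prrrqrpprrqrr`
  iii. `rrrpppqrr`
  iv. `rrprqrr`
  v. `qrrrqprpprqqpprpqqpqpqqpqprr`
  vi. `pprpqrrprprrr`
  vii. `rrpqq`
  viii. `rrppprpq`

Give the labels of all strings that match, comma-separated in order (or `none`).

ii, iii, iv, vi

i → no match
ii → match
iii → match
iv → match
v → no match
vi → match
vii → no match
viii → no match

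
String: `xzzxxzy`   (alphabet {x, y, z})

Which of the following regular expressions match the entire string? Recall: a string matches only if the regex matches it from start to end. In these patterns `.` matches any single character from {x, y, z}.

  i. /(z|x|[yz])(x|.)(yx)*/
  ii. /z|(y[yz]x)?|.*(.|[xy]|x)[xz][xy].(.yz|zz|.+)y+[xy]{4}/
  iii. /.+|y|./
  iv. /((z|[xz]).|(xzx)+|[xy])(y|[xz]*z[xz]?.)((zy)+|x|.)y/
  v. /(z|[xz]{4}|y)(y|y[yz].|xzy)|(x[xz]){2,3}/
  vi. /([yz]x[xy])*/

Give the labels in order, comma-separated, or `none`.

i → no match
ii → no match
iii → match
iv → match
v → match
vi → no match

iii, iv, v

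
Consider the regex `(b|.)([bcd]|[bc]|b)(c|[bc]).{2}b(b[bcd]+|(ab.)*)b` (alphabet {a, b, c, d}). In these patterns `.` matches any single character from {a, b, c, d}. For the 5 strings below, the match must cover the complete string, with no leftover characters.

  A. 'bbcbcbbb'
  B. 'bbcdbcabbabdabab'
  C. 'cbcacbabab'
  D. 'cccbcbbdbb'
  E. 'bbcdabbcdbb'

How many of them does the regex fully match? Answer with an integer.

3

A → no match
B → no match
C → match
D → match
E → match
Total matched: 3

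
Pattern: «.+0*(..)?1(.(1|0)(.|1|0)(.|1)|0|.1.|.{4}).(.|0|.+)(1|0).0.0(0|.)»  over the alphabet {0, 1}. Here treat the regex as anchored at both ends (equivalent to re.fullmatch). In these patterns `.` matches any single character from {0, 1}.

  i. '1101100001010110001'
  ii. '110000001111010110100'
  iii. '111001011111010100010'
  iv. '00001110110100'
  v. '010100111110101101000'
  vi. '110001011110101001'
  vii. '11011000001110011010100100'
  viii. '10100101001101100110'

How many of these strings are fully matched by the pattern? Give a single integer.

i → match
ii → match
iii → no match
iv → no match
v → no match
vi → no match
vii → match
viii → no match
Total matched: 3

3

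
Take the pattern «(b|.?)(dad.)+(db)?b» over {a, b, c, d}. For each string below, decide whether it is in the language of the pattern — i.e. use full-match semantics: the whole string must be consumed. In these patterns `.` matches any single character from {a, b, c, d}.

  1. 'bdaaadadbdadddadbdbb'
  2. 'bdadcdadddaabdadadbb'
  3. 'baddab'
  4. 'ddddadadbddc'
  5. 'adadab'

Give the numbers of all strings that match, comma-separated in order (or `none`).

1 → no match
2 → no match
3 → no match
4 → no match — must end with 'b'
5 → match

5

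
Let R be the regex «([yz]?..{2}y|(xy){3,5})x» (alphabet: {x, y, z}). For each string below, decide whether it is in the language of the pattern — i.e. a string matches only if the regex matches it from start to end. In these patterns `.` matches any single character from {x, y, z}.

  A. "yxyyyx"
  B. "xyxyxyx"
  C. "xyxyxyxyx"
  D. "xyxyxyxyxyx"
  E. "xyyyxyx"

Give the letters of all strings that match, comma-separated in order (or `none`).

A → match
B → match
C → match
D → match
E → no match

A, B, C, D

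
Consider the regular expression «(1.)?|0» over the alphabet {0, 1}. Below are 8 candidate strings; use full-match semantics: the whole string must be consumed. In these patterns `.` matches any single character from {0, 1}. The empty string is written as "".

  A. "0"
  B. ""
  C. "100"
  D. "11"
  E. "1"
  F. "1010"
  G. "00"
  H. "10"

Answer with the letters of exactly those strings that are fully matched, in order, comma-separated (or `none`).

A → match
B → match
C → no match
D → match
E → no match
F → no match
G → no match
H → match

A, B, D, H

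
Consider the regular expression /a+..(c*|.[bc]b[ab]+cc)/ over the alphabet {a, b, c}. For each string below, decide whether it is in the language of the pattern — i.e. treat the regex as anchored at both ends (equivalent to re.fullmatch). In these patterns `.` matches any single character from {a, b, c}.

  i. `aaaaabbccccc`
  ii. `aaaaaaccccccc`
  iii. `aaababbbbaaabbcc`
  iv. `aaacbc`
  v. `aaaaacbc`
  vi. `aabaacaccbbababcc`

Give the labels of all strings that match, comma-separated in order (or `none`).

i, ii, iii, iv, v

i → match
ii → match
iii → match
iv → match
v → match
vi → no match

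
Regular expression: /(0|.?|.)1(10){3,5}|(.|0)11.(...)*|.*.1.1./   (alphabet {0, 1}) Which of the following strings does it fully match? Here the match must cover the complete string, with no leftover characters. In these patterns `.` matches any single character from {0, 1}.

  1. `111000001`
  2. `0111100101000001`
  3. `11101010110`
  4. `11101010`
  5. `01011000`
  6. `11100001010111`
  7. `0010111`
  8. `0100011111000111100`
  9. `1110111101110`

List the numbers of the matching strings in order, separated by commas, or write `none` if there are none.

1. `111000001` → no match
2 → match
3. `11101010110` → no match
4. `11101010` → match
5. `01011000` → no match
6 → no match
7. `0010111` → no match
8 → no match
9 → match

2, 4, 9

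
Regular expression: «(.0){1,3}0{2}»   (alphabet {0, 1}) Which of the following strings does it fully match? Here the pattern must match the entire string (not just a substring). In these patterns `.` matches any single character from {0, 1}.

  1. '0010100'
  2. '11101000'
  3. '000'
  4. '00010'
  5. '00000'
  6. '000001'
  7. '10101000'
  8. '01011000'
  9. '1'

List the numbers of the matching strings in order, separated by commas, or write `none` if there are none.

7

1 → no match
2 → no match
3 → no match
4 → no match
5 → no match
6 → no match — must end with '0'
7 → match
8 → no match
9 → no match — must end with '0'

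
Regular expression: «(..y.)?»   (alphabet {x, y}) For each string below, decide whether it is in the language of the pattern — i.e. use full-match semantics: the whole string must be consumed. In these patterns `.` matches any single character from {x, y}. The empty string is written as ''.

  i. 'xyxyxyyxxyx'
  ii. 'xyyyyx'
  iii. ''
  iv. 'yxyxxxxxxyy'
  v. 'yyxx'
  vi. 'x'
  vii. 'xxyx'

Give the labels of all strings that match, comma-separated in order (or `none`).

iii, vii

i → no match
ii → no match
iii → match
iv → no match
v → no match
vi → no match
vii → match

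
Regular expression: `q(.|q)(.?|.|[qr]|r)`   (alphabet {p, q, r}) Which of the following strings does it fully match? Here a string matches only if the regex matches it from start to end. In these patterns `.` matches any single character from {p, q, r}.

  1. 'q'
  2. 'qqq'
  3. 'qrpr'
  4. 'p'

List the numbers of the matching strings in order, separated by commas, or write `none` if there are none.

1. 'q' → no match
2. 'qqq' → match
3. 'qrpr' → no match
4. 'p' → no match — must start with 'q'

2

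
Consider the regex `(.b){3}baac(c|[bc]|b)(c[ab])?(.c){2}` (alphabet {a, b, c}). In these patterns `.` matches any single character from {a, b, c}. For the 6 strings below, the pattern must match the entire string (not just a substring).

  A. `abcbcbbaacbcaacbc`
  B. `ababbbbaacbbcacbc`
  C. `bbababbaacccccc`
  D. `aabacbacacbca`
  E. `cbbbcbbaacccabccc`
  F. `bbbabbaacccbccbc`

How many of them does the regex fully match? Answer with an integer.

3

A → match
B → no match
C → match
D → no match — must end with `c`
E → match
F → no match
Total matched: 3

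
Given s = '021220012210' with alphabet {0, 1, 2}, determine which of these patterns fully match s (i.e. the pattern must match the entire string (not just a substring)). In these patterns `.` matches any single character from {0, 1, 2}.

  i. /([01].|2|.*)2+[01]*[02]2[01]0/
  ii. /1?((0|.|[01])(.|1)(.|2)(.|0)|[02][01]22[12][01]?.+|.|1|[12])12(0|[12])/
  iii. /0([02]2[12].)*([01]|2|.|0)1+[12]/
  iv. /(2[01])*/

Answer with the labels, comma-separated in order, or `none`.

i → match
ii → no match
iii → no match
iv → no match

i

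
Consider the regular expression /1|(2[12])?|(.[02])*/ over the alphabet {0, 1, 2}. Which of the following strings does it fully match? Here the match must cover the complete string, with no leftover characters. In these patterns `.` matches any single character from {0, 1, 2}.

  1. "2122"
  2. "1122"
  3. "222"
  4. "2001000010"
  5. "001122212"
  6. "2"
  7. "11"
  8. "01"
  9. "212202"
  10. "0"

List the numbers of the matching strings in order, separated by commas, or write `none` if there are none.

none

1. "2122" → no match
2. "1122" → no match
3. "222" → no match
4. "2001000010" → no match
5. "001122212" → no match
6. "2" → no match
7. "11" → no match
8. "01" → no match
9. "212202" → no match
10. "0" → no match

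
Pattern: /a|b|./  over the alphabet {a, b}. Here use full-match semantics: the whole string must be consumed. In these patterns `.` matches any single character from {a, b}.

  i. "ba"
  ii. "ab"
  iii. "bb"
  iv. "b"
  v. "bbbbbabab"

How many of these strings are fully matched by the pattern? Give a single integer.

i → no match
ii → no match
iii → no match
iv → match
v → no match
Total matched: 1

1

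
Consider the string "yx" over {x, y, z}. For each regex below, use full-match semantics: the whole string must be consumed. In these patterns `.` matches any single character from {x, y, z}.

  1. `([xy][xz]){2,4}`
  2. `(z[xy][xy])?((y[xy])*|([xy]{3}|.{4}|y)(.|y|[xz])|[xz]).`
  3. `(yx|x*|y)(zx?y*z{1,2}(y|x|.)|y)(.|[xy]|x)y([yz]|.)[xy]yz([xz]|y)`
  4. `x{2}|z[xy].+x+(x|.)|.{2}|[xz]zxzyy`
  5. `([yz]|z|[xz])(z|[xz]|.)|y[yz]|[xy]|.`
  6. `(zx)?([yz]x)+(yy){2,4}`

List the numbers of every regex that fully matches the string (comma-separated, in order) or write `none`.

1 → no match
2 → no match
3 → no match
4 → match
5 → match
6 → no match — must end with "yy"

4, 5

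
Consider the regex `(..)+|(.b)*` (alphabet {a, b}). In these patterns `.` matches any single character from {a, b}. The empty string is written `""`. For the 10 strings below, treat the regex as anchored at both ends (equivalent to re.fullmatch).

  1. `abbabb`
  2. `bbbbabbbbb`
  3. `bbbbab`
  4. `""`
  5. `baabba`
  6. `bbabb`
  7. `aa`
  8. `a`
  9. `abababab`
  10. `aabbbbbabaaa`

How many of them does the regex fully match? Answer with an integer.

8

1 → match
2 → match
3 → match
4 → match
5 → match
6 → no match
7 → match
8 → no match
9 → match
10 → match
Total matched: 8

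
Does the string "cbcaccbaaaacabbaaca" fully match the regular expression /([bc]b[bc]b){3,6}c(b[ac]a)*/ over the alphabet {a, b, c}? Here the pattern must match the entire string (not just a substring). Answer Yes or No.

No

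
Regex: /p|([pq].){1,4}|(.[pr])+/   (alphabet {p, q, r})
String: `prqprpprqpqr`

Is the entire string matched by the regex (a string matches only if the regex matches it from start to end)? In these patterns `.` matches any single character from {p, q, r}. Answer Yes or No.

Yes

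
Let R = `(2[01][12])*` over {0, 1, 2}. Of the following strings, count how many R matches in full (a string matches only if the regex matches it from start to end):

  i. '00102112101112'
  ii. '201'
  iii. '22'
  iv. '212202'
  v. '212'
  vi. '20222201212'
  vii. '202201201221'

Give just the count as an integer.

i → no match
ii → match
iii → no match
iv → match
v → match
vi → no match
vii → no match
Total matched: 3

3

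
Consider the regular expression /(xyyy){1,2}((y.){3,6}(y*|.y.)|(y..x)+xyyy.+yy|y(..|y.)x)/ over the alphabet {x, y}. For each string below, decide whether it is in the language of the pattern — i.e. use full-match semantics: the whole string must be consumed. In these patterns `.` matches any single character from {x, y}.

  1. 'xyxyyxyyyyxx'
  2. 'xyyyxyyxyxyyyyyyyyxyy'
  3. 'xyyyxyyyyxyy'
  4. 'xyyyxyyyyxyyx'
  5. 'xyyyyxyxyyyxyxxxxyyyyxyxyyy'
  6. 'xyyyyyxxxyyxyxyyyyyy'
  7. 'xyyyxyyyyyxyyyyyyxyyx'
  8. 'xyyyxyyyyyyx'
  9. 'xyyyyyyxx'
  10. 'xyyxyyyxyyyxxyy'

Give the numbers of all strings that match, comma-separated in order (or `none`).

1 → no match — must start with 'xyyy'
2 → no match
3 → no match
4 → no match
5 → match
6 → no match
7 → no match
8 → match
9 → no match
10 → no match — must start with 'xyyy'

5, 8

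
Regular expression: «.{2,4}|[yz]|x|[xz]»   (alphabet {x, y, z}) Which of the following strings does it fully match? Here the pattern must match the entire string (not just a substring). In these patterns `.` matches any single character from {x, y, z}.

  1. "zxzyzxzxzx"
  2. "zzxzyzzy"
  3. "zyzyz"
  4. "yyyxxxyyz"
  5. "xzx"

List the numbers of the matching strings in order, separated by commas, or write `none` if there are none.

1 → no match
2 → no match
3 → no match
4 → no match
5 → match

5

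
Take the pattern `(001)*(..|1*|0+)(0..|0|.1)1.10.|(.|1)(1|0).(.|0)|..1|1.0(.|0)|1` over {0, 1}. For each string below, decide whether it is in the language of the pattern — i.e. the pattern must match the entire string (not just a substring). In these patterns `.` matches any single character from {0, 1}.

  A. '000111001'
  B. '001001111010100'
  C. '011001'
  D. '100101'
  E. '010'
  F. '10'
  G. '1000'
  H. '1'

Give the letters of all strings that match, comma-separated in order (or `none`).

A → no match
B → match
C → no match
D → no match
E → no match
F → no match
G → match
H → match

B, G, H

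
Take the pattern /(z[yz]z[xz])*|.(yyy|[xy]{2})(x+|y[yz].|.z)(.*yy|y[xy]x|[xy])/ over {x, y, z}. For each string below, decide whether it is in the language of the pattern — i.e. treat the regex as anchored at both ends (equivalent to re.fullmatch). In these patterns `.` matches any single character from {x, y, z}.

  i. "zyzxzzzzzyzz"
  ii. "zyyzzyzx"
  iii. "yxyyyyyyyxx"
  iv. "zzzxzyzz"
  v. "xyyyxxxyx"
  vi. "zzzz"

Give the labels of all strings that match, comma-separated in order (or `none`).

i → match
ii → no match
iii → no match
iv → match
v → no match
vi → match

i, iv, vi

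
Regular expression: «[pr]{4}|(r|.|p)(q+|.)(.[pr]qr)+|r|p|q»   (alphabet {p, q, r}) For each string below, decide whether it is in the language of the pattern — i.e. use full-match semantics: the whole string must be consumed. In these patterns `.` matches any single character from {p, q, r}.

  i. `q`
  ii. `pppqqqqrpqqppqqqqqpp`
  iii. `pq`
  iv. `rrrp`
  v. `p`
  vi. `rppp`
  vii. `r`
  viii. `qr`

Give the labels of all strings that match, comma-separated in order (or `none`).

i → match
ii → no match
iii → no match
iv → match
v → match
vi → match
vii → match
viii → no match

i, iv, v, vi, vii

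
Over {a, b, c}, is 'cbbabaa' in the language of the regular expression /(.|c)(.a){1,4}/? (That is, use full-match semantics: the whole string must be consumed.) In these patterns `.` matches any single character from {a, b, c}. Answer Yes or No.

No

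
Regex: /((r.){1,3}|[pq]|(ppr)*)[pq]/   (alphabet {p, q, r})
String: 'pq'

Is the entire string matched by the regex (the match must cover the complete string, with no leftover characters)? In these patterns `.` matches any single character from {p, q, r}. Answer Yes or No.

Yes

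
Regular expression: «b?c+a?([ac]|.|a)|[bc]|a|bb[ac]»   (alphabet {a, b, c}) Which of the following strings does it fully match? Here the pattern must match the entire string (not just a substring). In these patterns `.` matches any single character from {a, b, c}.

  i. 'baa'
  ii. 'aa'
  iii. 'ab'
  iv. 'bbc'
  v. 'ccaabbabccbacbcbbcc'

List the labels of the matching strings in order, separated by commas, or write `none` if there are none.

iv

i → no match
ii → no match
iii → no match
iv → match
v → no match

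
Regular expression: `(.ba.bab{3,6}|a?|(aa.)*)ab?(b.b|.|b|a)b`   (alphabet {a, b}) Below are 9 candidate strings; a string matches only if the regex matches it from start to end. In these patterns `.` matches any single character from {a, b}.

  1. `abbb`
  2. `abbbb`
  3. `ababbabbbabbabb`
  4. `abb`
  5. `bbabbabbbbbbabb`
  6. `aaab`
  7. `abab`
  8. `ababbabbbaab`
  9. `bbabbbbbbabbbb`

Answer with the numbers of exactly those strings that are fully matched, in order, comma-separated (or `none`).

1 → match
2 → match
3 → match
4 → match
5 → match
6 → match
7 → match
8 → match
9 → no match

1, 2, 3, 4, 5, 6, 7, 8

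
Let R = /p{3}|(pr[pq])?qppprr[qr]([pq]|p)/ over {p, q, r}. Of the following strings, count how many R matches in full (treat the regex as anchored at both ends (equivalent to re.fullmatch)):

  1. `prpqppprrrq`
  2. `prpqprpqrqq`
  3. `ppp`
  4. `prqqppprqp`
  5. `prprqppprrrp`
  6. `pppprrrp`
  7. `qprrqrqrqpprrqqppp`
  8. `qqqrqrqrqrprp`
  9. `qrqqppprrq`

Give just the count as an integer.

2

1. `prpqppprrrq` → match
2. `prpqprpqrqq` → no match
3. `ppp` → match
4. `prqqppprqp` → no match
5. `prprqppprrrp` → no match
6. `pppprrrp` → no match
7 → no match
8 → no match
9. `qrqqppprrq` → no match
Total matched: 2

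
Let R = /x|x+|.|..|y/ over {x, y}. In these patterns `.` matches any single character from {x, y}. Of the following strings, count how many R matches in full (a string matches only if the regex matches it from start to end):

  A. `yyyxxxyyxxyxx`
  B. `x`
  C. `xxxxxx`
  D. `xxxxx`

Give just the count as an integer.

3

A → no match
B. `x` → match
C. `xxxxxx` → match
D. `xxxxx` → match
Total matched: 3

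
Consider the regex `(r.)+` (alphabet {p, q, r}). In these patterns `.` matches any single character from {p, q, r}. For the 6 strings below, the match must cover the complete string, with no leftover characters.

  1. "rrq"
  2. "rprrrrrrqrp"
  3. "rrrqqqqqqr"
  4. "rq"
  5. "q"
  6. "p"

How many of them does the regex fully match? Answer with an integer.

1 → no match
2 → no match
3 → no match
4 → match
5 → no match — must start with "r"
6 → no match — must start with "r"
Total matched: 1

1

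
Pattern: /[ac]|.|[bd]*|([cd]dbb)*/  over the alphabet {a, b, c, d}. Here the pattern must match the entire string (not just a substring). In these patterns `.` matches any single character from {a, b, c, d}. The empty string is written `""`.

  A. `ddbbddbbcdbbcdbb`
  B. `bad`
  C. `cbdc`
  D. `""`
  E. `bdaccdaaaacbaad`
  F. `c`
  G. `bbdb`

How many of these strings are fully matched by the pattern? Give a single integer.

4

A → match
B. `bad` → no match
C. `cbdc` → no match
D. `""` → match
E → no match
F. `c` → match
G. `bbdb` → match
Total matched: 4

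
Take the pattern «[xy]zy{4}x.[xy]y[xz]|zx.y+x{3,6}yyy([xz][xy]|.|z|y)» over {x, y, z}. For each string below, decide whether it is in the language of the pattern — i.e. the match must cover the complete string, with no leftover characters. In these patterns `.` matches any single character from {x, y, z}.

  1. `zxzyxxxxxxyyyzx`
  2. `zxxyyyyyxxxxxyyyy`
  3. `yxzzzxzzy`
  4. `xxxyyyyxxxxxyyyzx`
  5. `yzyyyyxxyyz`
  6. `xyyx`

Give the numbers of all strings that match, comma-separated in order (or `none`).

1 → match
2 → match
3. `yxzzzxzzy` → no match
4 → no match
5. `yzyyyyxxyyz` → match
6. `xyyx` → no match

1, 2, 5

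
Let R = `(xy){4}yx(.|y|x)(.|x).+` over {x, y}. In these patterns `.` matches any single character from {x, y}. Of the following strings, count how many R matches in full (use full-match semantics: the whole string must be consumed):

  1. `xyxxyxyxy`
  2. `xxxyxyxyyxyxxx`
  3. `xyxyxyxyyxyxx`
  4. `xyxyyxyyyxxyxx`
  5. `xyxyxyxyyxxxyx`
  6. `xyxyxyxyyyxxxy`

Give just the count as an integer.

2

1 → no match
2 → no match — must start with `xy`
3 → match
4 → no match
5 → match
6 → no match
Total matched: 2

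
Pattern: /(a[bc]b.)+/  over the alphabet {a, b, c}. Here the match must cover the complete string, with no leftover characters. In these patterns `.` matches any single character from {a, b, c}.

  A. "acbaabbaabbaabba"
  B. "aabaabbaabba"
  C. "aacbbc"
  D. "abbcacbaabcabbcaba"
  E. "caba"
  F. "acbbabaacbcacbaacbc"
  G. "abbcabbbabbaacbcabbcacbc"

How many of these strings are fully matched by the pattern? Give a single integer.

2

A → match
B → no match
C → no match
D → no match
E → no match — must start with "a"
F → no match
G → match
Total matched: 2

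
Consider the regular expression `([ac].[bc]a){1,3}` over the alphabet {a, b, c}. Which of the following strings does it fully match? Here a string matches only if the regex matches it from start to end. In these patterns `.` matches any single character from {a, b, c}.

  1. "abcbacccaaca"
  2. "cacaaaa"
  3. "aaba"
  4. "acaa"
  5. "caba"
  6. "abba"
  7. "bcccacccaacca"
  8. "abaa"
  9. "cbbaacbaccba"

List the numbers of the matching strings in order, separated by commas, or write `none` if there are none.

3, 5, 6, 9

1. "abcbacccaaca" → no match
2. "cacaaaa" → no match
3. "aaba" → match
4. "acaa" → no match
5. "caba" → match
6. "abba" → match
7 → no match
8. "abaa" → no match
9. "cbbaacbaccba" → match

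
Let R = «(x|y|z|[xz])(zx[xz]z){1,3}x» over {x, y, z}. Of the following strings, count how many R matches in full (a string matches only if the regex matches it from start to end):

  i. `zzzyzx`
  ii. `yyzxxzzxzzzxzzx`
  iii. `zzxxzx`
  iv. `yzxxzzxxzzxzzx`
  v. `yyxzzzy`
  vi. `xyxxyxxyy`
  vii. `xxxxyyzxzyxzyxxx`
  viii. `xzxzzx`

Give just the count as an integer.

i → no match
ii → no match
iii → match
iv → match
v → no match — must end with `zx`
vi → no match — must end with `zx`
vii → no match — must end with `zx`
viii → match
Total matched: 3

3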